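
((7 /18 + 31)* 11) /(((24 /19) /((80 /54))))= 590425/1458 = 404.96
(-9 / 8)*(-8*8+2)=279/4 = 69.75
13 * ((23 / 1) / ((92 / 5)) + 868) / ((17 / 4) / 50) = 2260050/17 = 132944.12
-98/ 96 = -49/48 = -1.02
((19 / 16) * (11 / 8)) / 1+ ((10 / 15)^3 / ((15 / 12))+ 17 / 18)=2.81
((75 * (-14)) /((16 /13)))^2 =46580625/64 = 727822.27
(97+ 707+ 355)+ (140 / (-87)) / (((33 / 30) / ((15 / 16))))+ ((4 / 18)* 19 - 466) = 3995575/5742 = 695.85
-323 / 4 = -80.75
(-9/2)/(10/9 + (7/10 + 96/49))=-19845/16627 = -1.19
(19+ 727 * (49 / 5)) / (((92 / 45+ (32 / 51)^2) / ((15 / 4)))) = 696768885/63416 = 10987.27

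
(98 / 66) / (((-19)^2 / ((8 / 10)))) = 196/59565 = 0.00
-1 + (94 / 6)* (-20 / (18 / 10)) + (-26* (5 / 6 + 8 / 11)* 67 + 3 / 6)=-1718531/594 = -2893.15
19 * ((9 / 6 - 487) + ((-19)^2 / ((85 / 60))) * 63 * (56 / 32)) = 524567.09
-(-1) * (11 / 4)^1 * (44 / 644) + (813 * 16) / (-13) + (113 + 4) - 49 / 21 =-22246769/25116 = -885.76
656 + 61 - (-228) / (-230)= 82341/115 = 716.01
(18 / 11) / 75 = 6/275 = 0.02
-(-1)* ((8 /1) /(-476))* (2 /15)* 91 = -52/255 = -0.20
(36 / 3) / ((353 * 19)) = 12/6707 = 0.00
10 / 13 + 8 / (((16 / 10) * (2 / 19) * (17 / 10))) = 28.71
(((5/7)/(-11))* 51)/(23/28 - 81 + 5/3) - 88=-1276180/14509 = -87.96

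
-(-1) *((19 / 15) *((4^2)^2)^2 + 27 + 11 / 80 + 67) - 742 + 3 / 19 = 375582403/4560 = 82364.56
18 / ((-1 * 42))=-3/7 = -0.43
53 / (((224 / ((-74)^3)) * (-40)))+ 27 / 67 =179899043/75040 = 2397.38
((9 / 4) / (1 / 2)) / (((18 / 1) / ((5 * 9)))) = 45/4 = 11.25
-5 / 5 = -1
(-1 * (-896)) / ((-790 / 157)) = -70336/395 = -178.07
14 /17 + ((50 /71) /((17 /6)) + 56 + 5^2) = 99061/1207 = 82.07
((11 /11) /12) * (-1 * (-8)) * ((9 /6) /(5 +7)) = 1/12 = 0.08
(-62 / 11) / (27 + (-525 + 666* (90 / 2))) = -31/162096 = 0.00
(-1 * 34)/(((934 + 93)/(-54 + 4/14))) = 12784/7189 = 1.78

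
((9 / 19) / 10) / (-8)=-9/1520 = -0.01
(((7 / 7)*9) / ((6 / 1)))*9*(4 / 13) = 4.15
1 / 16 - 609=-9743/16 = -608.94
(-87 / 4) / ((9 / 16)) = -116/3 = -38.67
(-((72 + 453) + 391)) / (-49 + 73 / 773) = 177017/9451 = 18.73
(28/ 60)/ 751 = 7/11265 = 0.00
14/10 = 7/5 = 1.40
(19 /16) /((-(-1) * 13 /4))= 19/52 = 0.37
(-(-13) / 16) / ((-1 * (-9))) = 13/144 = 0.09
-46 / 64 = -23/32 = -0.72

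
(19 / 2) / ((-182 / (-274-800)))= 10203/182 = 56.06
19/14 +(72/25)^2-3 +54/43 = 2975143/376250 = 7.91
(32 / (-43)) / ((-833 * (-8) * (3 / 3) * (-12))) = 1/107457 = 0.00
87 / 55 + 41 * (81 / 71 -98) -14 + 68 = -15290588/3905 = -3915.64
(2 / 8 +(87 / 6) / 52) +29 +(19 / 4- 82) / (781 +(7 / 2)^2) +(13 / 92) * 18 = 242683913/7589816 = 31.97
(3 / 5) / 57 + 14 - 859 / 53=-11062/5035 = -2.20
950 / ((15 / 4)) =760/3 = 253.33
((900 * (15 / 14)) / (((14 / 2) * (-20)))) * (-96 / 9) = 3600/49 = 73.47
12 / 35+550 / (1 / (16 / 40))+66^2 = 160172/35 = 4576.34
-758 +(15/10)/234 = -118247/156 = -757.99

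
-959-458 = -1417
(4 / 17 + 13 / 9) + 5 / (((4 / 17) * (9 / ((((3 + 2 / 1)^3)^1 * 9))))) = 1626653/612 = 2657.93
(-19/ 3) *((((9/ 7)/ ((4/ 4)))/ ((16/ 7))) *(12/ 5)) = -171/20 = -8.55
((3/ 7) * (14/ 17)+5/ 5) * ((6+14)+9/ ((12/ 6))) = 1127/34 = 33.15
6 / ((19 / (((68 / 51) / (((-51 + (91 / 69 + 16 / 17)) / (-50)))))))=117300/271567 = 0.43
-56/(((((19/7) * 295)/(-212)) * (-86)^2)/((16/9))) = 332416/93272805 = 0.00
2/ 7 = 0.29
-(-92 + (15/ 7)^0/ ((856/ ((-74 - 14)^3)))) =95028/107 = 888.11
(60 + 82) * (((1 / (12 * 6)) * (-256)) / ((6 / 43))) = -3618.37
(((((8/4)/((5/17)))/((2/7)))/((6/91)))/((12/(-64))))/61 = -31.56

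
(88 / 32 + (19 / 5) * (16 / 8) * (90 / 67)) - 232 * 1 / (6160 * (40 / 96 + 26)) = 12.96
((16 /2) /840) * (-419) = -419/105 = -3.99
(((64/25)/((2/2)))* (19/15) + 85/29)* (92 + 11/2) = 872807/1450 = 601.94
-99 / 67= -1.48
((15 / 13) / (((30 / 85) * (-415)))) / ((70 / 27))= -459/151060 = 0.00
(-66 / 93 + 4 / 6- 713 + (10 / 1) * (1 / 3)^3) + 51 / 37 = -22028072/30969 = -711.29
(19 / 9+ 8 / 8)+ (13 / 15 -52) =-2161/45 = -48.02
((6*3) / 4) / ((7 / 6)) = 27/7 = 3.86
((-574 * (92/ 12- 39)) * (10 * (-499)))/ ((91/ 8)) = -307703360/39 = -7889829.74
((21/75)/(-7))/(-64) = 1/1600 = 0.00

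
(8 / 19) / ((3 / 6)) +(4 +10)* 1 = 282/19 = 14.84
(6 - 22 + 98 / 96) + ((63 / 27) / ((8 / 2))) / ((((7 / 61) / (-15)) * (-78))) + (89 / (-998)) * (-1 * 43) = -3165739/311376 = -10.17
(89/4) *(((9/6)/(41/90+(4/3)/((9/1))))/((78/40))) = 60075/2119 = 28.35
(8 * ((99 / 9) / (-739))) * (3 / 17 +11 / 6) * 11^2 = -1091420/37689 = -28.96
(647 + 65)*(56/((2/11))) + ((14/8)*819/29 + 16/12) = 219346.76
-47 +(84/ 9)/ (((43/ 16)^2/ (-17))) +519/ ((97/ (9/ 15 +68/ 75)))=-819281822/13451475 = -60.91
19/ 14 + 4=75/14 = 5.36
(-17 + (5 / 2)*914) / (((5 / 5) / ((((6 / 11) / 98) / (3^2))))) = 108/77 = 1.40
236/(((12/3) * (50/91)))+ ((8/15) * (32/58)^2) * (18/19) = 85914131/798950 = 107.53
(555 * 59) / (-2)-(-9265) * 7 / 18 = -114925/9 = -12769.44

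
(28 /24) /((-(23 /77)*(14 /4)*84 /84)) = -77/69 = -1.12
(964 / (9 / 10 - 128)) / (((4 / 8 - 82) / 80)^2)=-246784000/33769199 = -7.31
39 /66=13/22 = 0.59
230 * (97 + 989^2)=224990140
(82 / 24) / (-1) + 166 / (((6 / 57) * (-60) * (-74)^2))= -374719/109520 = -3.42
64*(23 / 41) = 1472/41 = 35.90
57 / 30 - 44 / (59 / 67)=-28359/590 = -48.07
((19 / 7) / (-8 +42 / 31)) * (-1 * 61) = 35929/1442 = 24.92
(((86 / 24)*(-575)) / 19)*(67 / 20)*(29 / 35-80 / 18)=75473557/57456 = 1313.59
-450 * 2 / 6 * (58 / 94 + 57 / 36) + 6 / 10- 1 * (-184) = -68363/470 = -145.45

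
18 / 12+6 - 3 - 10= -11/2 = -5.50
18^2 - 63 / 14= 639/2 = 319.50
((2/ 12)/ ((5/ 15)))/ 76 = 1/152 = 0.01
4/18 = 2/9 = 0.22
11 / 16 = 0.69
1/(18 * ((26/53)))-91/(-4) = 2675/117 = 22.86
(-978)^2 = 956484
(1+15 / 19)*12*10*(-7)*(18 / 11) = -514080/209 = -2459.71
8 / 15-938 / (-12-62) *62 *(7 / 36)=153.35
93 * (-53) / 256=-4929/256 = -19.25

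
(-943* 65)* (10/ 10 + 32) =-2022735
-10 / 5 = -2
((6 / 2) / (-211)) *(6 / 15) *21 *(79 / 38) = -4977/20045 = -0.25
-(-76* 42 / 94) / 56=57/94 = 0.61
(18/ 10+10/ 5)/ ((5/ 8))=152/25 = 6.08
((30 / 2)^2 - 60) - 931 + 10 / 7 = -5352/7 = -764.57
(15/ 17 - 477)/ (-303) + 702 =703.57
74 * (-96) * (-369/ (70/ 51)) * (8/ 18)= 29708928/35 = 848826.51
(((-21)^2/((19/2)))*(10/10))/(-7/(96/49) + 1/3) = -84672/5909 = -14.33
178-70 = 108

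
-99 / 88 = -9/8 = -1.12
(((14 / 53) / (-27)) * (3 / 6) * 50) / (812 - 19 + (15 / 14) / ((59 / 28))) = -20650/66995127 = 0.00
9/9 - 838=-837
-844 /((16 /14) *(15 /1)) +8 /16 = -731/15 = -48.73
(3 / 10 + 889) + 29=9183/10 = 918.30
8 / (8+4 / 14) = 28/29 = 0.97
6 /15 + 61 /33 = 371/165 = 2.25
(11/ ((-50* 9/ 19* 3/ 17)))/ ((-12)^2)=-3553/194400 = -0.02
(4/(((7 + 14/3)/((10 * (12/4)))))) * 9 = 92.57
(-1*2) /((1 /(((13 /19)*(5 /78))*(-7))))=35/57 = 0.61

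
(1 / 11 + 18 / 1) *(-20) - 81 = -4871/11 = -442.82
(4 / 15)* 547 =2188/15 = 145.87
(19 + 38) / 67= 57/67 = 0.85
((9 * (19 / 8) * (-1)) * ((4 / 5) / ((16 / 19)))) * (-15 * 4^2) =9747/2 = 4873.50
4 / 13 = 0.31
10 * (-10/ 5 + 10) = 80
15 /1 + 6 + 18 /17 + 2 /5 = 1909/85 = 22.46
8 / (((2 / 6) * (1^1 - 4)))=-8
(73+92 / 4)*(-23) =-2208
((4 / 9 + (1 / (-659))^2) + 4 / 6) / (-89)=-4342819/347859081 = -0.01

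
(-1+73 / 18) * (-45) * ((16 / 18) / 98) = -550/441 = -1.25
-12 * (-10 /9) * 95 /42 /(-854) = -0.04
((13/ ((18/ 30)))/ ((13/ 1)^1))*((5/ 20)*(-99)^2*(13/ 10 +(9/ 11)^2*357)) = 7850061/8 = 981257.62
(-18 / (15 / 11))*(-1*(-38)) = -2508/5 = -501.60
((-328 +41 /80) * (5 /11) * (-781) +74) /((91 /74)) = 68868581/728 = 94599.70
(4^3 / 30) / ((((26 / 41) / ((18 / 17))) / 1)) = 3936/1105 = 3.56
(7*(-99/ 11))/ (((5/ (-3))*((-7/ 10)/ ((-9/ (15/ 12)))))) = 1944/5 = 388.80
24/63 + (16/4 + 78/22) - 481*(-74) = 8224045/231 = 35601.93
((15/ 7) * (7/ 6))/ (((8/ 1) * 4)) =5/64 = 0.08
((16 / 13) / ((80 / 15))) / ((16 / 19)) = 57/208 = 0.27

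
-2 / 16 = -1/8 = -0.12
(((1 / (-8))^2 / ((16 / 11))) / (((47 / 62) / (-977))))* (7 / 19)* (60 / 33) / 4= -2.32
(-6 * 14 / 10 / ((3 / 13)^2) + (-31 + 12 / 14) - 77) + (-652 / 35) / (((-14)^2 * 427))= -116382193/439383 = -264.88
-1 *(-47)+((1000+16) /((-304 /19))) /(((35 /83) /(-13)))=140323/70 = 2004.61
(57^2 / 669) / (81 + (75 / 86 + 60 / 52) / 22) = 8879156/148260881 = 0.06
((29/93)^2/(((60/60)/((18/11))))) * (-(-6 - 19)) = 42050/10571 = 3.98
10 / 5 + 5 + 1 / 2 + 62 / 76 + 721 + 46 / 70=485432/665 = 729.97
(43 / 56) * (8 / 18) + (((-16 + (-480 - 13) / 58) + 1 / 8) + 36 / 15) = -54517/2520 = -21.63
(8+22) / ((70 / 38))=16.29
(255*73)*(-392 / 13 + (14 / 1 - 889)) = -219042705/13 = -16849438.85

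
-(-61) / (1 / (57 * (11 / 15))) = 12749/5 = 2549.80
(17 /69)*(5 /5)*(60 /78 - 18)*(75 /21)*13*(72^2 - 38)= -69985600/69 = -1014284.06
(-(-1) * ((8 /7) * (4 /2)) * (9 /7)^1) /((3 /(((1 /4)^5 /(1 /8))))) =3/392 = 0.01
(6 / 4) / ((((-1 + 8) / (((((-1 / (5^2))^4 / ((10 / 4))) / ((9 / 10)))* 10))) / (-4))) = -16/1640625 = 0.00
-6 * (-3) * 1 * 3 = 54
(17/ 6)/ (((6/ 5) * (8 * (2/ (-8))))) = -85/72 = -1.18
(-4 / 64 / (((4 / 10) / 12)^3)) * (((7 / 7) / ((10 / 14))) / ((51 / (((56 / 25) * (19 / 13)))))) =-151.66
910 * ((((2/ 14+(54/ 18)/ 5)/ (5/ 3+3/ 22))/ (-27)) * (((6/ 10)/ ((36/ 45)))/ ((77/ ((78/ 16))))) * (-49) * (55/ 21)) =120835/1428 = 84.62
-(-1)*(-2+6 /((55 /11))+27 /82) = -193/410 = -0.47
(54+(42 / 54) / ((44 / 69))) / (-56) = -7289/7392 = -0.99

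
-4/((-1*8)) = 1/2 = 0.50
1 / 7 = 0.14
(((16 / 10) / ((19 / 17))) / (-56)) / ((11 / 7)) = -17/1045 = -0.02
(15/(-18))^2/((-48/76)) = -475/432 = -1.10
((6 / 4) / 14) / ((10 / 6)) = 9/140 = 0.06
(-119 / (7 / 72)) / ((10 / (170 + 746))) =-560592/5 = -112118.40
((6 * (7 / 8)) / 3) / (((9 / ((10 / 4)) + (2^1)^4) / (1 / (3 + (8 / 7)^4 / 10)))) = 8575/304504 = 0.03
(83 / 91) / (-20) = -0.05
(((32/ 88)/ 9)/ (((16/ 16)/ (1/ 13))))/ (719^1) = 4/925353 = 0.00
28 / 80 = 7/20 = 0.35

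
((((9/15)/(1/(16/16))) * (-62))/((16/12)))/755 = -279/7550 = -0.04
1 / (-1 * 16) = -1/16 = -0.06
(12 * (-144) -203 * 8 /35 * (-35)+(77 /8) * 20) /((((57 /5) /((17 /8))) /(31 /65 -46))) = -2967877/3952 = -750.98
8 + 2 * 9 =26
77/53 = 1.45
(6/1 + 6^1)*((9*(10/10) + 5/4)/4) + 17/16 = 509/16 = 31.81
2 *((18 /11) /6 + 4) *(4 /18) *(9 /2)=94/11 = 8.55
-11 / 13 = -0.85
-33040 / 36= -8260/9 = -917.78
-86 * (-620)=53320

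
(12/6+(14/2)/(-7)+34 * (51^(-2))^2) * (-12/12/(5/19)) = -3.80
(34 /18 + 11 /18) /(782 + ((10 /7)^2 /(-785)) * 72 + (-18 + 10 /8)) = 76930/23542513 = 0.00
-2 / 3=-0.67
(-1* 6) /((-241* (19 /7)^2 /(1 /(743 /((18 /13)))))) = 5292/840342659 = 0.00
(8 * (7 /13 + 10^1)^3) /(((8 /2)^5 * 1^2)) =2571353/281216 = 9.14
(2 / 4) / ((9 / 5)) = 5/18 = 0.28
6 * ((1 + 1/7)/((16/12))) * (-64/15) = -768/35 = -21.94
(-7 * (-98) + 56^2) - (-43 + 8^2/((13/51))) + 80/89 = 4182349/1157 = 3614.82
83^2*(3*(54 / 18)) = 62001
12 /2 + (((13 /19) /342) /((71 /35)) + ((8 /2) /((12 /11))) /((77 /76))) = 31067957/3229506 = 9.62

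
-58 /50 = -1.16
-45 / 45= -1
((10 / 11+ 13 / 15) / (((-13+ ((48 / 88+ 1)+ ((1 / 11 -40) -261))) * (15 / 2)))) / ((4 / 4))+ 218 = 84267607/386550 = 218.00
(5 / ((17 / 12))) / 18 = 10/51 = 0.20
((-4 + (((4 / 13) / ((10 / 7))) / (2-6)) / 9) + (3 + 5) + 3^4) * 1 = 99443/1170 = 84.99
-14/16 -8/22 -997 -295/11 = -90205/88 = -1025.06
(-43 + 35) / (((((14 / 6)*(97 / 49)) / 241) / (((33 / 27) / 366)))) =-74228/53253 = -1.39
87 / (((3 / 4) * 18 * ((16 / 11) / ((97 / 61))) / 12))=30943/366 = 84.54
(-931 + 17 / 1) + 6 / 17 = -15532/17 = -913.65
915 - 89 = 826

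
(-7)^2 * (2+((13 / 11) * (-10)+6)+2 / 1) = -980/11 = -89.09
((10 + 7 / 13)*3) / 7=4.52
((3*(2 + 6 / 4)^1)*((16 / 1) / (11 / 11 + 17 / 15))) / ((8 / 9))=2835/32 = 88.59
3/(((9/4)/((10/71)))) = 40/213 = 0.19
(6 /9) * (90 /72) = 0.83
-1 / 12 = -0.08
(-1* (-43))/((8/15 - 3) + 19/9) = -1935/16 = -120.94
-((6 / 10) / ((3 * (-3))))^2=-1/225 = 0.00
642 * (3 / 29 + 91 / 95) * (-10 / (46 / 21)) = -3110.66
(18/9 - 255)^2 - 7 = 64002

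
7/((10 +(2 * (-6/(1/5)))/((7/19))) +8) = -49/1014 = -0.05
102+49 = 151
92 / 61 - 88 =-5276/61 = -86.49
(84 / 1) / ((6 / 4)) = 56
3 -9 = -6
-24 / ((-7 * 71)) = 24/497 = 0.05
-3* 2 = -6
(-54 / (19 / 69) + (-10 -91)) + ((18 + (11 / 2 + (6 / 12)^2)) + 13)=-19787/76 = -260.36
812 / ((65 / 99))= 80388/65 = 1236.74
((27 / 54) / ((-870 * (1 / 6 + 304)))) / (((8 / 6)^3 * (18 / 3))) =-9/67744000 = 0.00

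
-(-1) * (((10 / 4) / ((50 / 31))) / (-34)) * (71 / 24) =-2201/16320 = -0.13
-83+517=434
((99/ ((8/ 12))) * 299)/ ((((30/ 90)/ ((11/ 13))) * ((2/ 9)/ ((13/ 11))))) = 2397681/4 = 599420.25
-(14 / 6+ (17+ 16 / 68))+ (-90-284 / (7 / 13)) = -227408/357 = -637.00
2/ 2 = 1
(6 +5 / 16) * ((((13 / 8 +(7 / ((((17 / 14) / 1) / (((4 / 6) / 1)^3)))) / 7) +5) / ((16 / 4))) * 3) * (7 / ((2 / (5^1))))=89163305/156672 = 569.11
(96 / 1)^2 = 9216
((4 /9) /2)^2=0.05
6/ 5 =1.20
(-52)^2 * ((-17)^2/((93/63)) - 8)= 507741.42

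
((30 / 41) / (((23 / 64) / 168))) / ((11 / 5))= 1612800/10373 = 155.48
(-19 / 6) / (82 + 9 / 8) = -4/105 = -0.04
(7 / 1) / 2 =3.50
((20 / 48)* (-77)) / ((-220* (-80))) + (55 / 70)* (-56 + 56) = -7/3840 = 0.00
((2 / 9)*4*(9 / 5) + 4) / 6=14/15 = 0.93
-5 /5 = -1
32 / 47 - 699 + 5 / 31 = -1017216/1457 = -698.16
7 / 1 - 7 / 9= 56/9 = 6.22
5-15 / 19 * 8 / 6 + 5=170/19 = 8.95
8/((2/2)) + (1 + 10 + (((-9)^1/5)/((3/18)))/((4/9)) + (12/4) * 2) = 7/10 = 0.70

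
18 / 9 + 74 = 76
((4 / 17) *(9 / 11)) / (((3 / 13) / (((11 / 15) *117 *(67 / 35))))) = 407628/2975 = 137.02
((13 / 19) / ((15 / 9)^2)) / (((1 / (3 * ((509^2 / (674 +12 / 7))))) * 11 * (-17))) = -636562017/420142250 = -1.52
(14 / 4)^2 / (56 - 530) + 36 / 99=7045/20856 = 0.34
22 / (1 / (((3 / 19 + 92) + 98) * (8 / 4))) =158972/19 = 8366.95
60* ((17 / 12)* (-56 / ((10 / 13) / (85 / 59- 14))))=4585308/59 = 77717.08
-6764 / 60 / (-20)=5.64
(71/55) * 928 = 65888/55 = 1197.96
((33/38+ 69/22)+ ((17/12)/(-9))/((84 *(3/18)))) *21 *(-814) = -68265.60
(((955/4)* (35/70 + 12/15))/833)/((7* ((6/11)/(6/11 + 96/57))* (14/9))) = 1735617/12408368 = 0.14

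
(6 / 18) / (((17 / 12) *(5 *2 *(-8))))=-1/340 = 0.00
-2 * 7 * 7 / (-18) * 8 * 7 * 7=19208/9 = 2134.22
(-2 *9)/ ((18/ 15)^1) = -15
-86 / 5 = -17.20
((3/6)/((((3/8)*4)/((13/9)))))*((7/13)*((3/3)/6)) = 7/162 = 0.04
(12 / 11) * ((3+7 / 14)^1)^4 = 7203/44 = 163.70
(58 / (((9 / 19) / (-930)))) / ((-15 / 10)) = 683240/9 = 75915.56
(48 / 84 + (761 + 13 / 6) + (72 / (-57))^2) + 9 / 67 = 777603721/1015854 = 765.47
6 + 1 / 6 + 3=55/6 = 9.17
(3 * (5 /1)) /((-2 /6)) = -45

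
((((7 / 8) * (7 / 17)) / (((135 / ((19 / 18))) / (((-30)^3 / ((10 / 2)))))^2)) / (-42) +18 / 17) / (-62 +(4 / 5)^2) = 0.23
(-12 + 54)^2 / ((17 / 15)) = 1556.47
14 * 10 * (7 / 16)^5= 588245/262144 = 2.24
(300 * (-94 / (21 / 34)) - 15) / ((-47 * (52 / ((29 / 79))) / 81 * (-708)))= -0.78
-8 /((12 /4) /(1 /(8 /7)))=-7/3 = -2.33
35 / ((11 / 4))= 140/11 = 12.73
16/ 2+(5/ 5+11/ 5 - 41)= -149/5 = -29.80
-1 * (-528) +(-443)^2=196777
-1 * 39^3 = -59319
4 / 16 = 0.25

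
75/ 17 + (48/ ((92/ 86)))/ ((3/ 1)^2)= 11023/1173 = 9.40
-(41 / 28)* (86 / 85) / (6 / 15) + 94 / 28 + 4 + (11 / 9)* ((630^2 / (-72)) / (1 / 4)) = -12826461/476 = -26946.35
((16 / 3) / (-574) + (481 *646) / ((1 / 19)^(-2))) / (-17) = -14080642/278103 = -50.63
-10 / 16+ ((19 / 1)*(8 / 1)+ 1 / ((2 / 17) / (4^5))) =70843/8 = 8855.38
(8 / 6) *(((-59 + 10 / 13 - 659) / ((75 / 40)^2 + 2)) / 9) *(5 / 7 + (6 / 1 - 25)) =352.27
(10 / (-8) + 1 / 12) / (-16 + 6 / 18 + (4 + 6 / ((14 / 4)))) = 0.12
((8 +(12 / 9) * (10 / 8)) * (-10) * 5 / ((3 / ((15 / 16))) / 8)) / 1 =-3625/3 = -1208.33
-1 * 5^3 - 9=-134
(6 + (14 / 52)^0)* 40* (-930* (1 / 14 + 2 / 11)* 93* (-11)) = 67462200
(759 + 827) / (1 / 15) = 23790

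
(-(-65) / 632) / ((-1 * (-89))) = 65/56248 = 0.00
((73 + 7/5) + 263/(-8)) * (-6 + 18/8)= -4983/32 = -155.72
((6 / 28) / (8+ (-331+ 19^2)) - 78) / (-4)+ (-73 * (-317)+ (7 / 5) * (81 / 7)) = 246600073/10640 = 23176.70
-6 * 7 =-42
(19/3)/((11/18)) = 114/11 = 10.36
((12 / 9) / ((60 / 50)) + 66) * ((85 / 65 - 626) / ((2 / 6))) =-1635028/13 = -125771.38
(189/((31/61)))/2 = 11529/62 = 185.95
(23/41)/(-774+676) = -0.01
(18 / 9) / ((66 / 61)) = 61/33 = 1.85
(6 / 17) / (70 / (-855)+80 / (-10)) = -513/11747 = -0.04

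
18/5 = 3.60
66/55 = 6/5 = 1.20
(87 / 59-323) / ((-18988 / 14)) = 66395/280073 = 0.24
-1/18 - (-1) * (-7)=-127/18 = -7.06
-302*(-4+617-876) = 79426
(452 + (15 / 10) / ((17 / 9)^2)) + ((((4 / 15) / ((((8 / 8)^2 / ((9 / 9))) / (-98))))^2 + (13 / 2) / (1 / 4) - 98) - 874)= 24627767/130050 = 189.37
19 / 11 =1.73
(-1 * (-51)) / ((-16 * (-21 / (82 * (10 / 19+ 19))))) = 243.03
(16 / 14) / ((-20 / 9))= -18/35 = -0.51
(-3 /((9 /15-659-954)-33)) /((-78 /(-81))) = 405/213902 = 0.00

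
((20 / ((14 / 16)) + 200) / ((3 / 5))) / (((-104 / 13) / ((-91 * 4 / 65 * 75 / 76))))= 4875/19 = 256.58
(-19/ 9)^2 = 361/81 = 4.46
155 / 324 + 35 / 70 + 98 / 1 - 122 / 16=59197/648 = 91.35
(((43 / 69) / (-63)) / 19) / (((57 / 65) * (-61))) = 2795/287175861 = 0.00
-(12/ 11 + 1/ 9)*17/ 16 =-2023/1584 = -1.28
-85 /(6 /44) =-1870/3 = -623.33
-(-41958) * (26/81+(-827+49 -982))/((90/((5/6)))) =-18458153/27 = -683635.30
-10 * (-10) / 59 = 100/59 = 1.69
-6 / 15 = -2/5 = -0.40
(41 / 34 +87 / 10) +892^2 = 67632282/85 = 795673.91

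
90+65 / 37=3395/37 = 91.76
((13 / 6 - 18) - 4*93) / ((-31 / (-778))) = -905203/93 = -9733.37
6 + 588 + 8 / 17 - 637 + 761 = 12214/17 = 718.47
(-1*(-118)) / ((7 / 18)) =2124/7 = 303.43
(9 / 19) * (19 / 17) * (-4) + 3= 15/17 = 0.88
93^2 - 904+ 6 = 7751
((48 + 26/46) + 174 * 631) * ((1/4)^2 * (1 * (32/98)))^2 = 2526379/55223 = 45.75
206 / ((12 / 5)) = 515/6 = 85.83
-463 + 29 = -434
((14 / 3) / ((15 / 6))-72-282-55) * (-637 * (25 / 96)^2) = 486269875/27648 = 17587.89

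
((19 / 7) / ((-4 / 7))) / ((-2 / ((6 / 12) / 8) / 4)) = 19/32 = 0.59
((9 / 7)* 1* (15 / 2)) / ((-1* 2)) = -135/28 = -4.82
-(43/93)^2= -1849/8649 = -0.21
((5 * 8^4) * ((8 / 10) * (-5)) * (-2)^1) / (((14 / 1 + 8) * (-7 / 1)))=-81920/77 = -1063.90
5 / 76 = 0.07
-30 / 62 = -15/31 = -0.48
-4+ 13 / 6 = -1.83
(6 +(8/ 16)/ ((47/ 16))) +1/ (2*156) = 90527/14664 = 6.17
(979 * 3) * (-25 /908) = -80.86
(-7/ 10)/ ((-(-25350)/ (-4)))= 7/63375 = 0.00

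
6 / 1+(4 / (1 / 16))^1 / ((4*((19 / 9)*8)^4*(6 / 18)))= 200192739/33362176 = 6.00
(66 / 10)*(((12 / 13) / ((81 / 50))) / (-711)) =-440/83187 = -0.01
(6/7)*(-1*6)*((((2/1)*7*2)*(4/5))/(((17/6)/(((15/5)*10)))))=-20736/17 = -1219.76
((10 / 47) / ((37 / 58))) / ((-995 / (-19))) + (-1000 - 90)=-377204286/346061 = -1089.99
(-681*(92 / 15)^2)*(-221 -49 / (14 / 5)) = 6109823.04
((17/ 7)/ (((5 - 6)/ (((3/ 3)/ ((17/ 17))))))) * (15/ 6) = -85/14 = -6.07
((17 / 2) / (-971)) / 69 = -17/133998 = 0.00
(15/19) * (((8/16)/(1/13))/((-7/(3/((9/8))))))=-260/133 = -1.95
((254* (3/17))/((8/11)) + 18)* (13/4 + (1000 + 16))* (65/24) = 478334025/2176 = 219822.62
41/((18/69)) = 943/6 = 157.17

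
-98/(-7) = 14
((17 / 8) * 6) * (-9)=-459/4 = -114.75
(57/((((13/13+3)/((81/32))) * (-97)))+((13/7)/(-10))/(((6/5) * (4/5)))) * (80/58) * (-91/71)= 9580805/9586704 = 1.00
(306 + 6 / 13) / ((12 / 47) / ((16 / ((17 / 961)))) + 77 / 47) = 719781312/3848507 = 187.03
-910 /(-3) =910/3 = 303.33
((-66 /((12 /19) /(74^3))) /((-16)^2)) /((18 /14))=-74105339/576 = -128655.10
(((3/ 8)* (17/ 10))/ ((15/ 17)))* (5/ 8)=289/640 = 0.45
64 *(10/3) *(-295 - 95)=-83200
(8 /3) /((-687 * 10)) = -4/10305 = 0.00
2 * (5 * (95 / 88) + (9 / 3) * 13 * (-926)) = -3177557/44 = -72217.20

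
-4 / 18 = -2/9 = -0.22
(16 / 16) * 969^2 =938961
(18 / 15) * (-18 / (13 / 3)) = -324/65 = -4.98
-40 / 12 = -10/3 = -3.33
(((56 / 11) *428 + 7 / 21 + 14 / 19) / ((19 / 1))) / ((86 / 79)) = 107980913/1024518 = 105.40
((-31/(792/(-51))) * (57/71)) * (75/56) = 750975/349888 = 2.15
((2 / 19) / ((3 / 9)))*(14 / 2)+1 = 61/19 = 3.21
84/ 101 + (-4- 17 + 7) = -1330/101 = -13.17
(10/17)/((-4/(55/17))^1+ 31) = 550/27829 = 0.02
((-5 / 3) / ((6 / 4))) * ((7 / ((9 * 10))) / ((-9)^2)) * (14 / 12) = -49/39366 = 0.00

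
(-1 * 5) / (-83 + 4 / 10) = 25/413 = 0.06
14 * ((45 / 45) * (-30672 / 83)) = -429408/83 = -5173.59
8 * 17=136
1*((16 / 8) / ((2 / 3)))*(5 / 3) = 5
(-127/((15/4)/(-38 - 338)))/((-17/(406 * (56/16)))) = -271422368/255 = -1064401.44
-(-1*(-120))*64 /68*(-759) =1457280/17 = 85722.35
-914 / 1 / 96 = -457/48 = -9.52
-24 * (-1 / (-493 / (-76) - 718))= -608/18025 = -0.03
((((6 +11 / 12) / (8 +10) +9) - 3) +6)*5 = 13375/216 = 61.92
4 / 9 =0.44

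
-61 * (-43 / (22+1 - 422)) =-2623/399 = -6.57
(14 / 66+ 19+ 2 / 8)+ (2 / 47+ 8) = 170639/6204 = 27.50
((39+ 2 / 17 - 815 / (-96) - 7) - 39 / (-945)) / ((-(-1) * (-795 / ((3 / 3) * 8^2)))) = -13931054/4257225 = -3.27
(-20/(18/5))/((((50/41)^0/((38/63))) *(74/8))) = -0.36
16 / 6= 8/3 = 2.67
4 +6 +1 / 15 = 151/15 = 10.07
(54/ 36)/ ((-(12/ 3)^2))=-3/32 = -0.09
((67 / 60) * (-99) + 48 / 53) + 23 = -91843/1060 = -86.64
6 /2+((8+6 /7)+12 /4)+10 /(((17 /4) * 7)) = 1808/119 = 15.19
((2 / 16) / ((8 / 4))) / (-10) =-1/160 = -0.01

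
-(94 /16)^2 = -2209/64 = -34.52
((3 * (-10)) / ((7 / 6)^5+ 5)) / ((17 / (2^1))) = -466560/946679 = -0.49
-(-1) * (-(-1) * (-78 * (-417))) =32526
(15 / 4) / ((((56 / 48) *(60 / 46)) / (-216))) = -3726/7 = -532.29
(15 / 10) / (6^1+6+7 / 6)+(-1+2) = 88/79 = 1.11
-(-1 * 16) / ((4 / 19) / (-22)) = -1672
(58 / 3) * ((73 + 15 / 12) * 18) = 25839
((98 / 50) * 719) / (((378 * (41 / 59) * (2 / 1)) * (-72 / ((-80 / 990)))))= 296947/98633700 = 0.00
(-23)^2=529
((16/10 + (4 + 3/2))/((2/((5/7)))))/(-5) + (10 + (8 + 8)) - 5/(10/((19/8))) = 13611/560 = 24.31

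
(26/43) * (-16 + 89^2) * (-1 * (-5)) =23898.84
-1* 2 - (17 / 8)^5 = -1485393/32768 = -45.33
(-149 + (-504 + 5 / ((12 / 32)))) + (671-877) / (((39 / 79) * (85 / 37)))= -2722633/3315 = -821.31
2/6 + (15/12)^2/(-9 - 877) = 14101/42528 = 0.33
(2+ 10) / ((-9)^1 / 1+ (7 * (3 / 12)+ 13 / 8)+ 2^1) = -96/29 = -3.31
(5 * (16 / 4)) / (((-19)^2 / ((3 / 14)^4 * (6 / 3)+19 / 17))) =1831645/29469874 = 0.06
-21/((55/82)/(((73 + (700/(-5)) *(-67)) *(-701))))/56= 3704845.54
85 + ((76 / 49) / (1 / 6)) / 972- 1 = 333434/3969 = 84.01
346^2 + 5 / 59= 7063249/59 = 119716.08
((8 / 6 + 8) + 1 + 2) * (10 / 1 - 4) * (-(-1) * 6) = 444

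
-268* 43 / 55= -11524/55 = -209.53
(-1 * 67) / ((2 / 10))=-335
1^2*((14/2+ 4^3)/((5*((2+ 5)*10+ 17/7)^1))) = 497/2535 = 0.20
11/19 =0.58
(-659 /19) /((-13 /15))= 9885/247 = 40.02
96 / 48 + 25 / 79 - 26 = -1871/79 = -23.68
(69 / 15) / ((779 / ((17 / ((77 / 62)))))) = 24242/299915 = 0.08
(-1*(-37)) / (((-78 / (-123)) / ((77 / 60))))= 116809/1560 = 74.88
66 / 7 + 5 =101/7 = 14.43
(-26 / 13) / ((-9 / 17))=34/9 = 3.78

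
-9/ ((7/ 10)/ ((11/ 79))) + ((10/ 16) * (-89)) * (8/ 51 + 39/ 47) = -600975265/10604328 = -56.67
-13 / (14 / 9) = -117/14 = -8.36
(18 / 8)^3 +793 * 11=8734.39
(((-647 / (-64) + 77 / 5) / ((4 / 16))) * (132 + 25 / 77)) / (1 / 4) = 83172807/1540 = 54008.32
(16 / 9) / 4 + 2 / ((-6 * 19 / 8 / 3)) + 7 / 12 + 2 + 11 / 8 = 5447/1368 = 3.98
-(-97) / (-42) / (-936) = 97/39312 = 0.00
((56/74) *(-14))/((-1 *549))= 392/20313 = 0.02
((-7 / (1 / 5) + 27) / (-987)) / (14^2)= 2/48363 = 0.00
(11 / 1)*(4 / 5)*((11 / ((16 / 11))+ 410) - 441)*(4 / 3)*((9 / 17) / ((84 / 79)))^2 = -15446475/226576 = -68.17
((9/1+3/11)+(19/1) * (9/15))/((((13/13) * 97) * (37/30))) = 6822/39479 = 0.17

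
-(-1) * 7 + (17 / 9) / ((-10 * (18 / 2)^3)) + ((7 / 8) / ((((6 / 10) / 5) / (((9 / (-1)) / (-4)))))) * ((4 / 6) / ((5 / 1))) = 4822199/524880 = 9.19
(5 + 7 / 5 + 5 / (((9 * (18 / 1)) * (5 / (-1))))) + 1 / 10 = 526/81 = 6.49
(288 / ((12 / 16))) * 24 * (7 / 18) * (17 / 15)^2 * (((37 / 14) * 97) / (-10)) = -132764288/1125 = -118012.70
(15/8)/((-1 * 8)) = -15/64 = -0.23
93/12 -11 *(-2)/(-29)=811/116 = 6.99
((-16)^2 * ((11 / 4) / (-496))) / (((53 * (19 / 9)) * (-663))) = 132/6898957 = 0.00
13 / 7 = 1.86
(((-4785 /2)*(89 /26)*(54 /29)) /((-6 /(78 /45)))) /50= 8811/100 = 88.11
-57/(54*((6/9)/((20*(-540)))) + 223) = -0.26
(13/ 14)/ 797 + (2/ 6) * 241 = 2689117/33474 = 80.33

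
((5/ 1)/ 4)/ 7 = 5/28 = 0.18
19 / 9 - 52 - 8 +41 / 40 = -20471/360 = -56.86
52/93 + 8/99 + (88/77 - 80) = -1680340/21483 = -78.22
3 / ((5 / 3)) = 9/5 = 1.80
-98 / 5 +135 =577/5 = 115.40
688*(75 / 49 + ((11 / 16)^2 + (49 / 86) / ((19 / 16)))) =25447641/14896 = 1708.35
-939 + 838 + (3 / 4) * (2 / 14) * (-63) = -431/4 = -107.75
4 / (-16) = -1/4 = -0.25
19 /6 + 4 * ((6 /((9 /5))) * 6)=499/6 = 83.17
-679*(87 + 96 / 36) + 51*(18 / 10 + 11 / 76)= -69294313/1140 = -60784.49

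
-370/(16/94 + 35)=-17390/1653 = -10.52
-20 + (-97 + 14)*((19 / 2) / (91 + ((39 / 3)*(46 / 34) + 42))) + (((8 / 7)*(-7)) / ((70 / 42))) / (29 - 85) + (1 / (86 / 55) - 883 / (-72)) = -169866797/13870080 = -12.25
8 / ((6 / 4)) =5.33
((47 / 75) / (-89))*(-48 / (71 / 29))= 21808/157975 = 0.14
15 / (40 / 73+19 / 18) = 19710/2107 = 9.35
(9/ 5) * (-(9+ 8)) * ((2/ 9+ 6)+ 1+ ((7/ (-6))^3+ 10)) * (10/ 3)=-57409/36 = -1594.69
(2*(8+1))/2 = 9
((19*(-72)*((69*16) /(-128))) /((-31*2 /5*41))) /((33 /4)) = -2.81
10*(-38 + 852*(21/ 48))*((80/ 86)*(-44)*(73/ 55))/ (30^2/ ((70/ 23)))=-5473832/8901 = -614.97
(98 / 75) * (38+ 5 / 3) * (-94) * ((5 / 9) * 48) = -17539648/135 = -129923.32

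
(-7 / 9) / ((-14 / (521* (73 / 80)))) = 38033/1440 = 26.41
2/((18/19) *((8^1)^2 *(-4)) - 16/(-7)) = -133/15976 = -0.01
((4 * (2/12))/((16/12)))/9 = 1/18 = 0.06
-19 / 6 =-3.17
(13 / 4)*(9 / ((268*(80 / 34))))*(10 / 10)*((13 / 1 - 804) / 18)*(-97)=16956667/85760 = 197.72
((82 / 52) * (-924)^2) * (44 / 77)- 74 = 10000414/13 = 769262.62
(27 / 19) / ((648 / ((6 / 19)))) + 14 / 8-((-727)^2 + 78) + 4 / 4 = -190826134/361 = -528604.25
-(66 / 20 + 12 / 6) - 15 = -203/10 = -20.30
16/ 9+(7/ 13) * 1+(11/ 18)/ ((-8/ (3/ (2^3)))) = 2.29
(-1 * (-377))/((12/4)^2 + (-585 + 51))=-377/525 = -0.72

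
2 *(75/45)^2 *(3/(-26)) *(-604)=15100/39 = 387.18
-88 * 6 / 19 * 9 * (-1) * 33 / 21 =52272/133 = 393.02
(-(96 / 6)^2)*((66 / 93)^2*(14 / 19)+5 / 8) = -4656096/18259 = -255.00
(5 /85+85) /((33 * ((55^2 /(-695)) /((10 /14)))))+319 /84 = 916291/271524 = 3.37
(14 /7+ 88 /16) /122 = 15/244 = 0.06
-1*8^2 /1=-64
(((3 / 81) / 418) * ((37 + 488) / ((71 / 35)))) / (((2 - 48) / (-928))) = 1421000/3071673 = 0.46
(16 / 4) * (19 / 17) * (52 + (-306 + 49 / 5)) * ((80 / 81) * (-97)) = 48006464/459 = 104589.25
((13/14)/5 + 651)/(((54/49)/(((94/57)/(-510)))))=-14996807/7848900 = -1.91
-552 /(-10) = 55.20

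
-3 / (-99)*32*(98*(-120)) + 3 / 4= -501727/44 = -11402.89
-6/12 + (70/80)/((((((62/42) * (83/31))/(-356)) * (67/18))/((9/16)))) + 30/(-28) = -8396797/622832 = -13.48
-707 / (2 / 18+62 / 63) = -14847/23 = -645.52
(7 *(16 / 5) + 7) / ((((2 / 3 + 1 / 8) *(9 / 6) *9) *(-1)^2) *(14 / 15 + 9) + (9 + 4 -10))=784/2911 = 0.27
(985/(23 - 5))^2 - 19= 964069/324 = 2975.52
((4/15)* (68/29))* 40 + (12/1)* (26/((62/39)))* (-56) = -29573792/2697 = -10965.44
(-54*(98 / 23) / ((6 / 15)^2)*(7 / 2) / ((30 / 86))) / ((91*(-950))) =18963/113620 = 0.17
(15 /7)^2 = 225/49 = 4.59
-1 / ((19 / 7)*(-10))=7/190 = 0.04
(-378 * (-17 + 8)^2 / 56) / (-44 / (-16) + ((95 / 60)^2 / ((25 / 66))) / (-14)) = -4592700/19129 = -240.09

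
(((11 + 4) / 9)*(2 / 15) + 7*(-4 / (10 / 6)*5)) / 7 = -754/63 = -11.97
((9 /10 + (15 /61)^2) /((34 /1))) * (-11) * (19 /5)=-7469451/6325700 = -1.18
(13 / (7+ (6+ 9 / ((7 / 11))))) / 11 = 91/2090 = 0.04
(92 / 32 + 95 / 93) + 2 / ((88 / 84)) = 47513/8184 = 5.81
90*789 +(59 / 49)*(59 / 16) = 55675321/784 = 71014.44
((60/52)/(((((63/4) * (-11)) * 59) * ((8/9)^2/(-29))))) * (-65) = -19575/72688 = -0.27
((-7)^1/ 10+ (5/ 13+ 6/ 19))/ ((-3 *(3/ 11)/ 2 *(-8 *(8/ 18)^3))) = 891/632320 = 0.00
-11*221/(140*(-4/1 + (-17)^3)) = 221/62580 = 0.00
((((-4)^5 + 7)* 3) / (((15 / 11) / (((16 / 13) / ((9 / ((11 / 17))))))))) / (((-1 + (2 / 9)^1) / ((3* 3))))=17720208/7735 = 2290.91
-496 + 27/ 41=-20309/41 = -495.34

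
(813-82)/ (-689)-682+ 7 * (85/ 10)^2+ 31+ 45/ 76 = -3815211/26182 = -145.72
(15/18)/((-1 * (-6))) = 5/36 = 0.14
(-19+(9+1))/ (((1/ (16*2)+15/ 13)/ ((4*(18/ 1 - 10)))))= -119808/493 = -243.02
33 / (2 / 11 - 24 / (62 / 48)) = -11253/6274 = -1.79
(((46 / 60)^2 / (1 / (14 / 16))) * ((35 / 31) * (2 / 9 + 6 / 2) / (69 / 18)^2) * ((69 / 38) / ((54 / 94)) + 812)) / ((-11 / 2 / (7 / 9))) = -554614879/37785528 = -14.68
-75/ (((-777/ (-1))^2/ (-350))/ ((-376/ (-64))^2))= 1380625/919968 = 1.50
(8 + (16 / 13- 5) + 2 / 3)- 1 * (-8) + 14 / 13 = 545/39 = 13.97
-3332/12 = -833/3 = -277.67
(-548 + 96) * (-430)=194360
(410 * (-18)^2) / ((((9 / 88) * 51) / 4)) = 1731840/17 = 101872.94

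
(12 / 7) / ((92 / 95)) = 285/161 = 1.77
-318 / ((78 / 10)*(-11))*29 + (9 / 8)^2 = 995263/9152 = 108.75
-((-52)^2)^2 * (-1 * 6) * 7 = 307087872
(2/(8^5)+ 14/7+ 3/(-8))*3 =79875/16384 = 4.88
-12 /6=-2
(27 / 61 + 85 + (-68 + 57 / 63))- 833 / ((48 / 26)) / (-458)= 30246325/1564528 = 19.33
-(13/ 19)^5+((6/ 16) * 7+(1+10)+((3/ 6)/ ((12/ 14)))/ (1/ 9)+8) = 529390941/19808792 = 26.73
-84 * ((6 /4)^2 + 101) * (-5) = 43365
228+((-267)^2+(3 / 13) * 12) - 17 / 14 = 13016377/182 = 71518.55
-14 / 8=-7/4 = -1.75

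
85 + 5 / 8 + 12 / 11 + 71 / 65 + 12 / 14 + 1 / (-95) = 67445051/760760 = 88.65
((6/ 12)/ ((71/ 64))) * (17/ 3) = 544/213 = 2.55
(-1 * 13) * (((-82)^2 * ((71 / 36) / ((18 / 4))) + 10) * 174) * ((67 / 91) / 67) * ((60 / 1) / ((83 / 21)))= -277833920/249 = -1115798.88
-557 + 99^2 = 9244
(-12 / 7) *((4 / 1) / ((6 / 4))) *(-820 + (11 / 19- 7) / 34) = 8477472/2261 = 3749.43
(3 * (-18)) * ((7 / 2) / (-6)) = 63/2 = 31.50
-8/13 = -0.62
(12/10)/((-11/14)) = -84/55 = -1.53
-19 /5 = -3.80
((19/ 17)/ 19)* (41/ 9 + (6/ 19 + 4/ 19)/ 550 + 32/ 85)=157742/543609 = 0.29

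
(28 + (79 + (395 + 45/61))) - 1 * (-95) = 36462/61 = 597.74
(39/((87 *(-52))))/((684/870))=-5/456 = -0.01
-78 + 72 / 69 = -1770/23 = -76.96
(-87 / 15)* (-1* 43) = 1247/5 = 249.40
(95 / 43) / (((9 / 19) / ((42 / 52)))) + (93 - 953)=-2871805/3354 = -856.23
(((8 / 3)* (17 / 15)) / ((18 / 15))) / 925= 68/24975 = 0.00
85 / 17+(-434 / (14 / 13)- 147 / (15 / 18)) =-2872/5 = -574.40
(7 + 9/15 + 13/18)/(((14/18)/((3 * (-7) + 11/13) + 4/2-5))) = -32207/130 = -247.75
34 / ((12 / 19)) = 323/6 = 53.83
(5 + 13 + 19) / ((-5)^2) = 37/25 = 1.48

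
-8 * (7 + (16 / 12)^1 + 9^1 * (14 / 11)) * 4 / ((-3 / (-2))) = -41792/99 = -422.14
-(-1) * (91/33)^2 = 8281/1089 = 7.60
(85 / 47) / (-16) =-85/752 = -0.11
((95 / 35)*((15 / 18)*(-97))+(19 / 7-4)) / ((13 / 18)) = -2139/7 = -305.57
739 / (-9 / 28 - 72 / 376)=-972524/675 = -1440.78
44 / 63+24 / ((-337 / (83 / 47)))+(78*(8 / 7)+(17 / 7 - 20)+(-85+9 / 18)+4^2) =7272533/1995714 = 3.64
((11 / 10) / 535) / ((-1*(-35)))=11/187250 = 0.00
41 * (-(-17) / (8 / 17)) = 11849/8 = 1481.12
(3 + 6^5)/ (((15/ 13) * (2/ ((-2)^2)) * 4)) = 33709/10 = 3370.90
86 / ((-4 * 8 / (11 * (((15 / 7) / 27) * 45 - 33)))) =48719/56 = 869.98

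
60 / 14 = 30/7 = 4.29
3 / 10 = 0.30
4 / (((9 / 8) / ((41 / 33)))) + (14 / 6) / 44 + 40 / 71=424601/84348 = 5.03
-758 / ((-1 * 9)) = 758/9 = 84.22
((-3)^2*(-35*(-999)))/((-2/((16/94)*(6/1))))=-7552440/47 = -160690.21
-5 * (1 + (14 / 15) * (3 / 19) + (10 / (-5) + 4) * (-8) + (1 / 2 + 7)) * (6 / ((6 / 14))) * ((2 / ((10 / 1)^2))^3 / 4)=9779/9500000 = 0.00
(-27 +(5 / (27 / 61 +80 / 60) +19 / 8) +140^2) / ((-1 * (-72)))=3393553/12480 = 271.92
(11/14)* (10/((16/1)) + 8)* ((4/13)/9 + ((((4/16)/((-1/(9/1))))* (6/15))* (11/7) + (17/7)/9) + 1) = -10879/14560 = -0.75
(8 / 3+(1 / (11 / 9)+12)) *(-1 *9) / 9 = -511/33 = -15.48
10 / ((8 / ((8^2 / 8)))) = 10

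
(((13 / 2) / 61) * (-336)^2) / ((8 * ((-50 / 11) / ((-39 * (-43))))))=-846053208/1525 = -554788.99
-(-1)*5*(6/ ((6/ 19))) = 95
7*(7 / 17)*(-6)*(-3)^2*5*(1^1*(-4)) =52920/17 = 3112.94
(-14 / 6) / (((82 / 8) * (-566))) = 14/34809 = 0.00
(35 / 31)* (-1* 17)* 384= -228480/31 = -7370.32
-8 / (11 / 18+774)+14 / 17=192754/237031 = 0.81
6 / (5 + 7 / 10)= 20/19 = 1.05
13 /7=1.86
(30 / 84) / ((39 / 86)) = 215/273 = 0.79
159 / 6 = 53/2 = 26.50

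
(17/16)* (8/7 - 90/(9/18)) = -5321/28 = -190.04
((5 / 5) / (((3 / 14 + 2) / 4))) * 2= 112/31 = 3.61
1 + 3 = 4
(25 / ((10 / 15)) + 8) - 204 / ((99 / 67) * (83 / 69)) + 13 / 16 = -68.46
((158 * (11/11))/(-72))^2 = 6241/1296 = 4.82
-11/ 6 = -1.83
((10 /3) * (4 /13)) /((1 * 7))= 40/273 = 0.15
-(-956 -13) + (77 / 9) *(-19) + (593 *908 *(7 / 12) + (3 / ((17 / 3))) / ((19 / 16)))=915412043/2907 = 314899.22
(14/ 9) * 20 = 280/9 = 31.11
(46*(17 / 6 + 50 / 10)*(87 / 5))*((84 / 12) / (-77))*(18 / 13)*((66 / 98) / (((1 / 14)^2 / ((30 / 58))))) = -700488/13 = -53883.69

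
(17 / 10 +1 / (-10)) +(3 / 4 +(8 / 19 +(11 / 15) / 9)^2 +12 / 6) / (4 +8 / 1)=584302039/315802800 = 1.85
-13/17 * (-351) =4563/17 = 268.41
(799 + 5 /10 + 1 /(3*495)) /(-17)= -2374517/50490 = -47.03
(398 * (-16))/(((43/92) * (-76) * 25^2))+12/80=0.44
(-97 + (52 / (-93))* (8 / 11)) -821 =-939530/1023 = -918.41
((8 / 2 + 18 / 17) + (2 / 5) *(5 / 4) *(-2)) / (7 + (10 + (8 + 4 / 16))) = 0.16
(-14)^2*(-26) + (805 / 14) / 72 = -733709/144 = -5095.20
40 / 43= 0.93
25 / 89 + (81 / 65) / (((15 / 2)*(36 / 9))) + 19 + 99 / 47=58263891/2718950 = 21.43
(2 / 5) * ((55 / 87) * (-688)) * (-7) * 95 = 10065440/87 = 115694.71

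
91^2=8281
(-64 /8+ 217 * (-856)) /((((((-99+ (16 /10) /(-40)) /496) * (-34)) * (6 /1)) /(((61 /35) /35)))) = -117090720/515627 = -227.08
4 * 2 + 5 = 13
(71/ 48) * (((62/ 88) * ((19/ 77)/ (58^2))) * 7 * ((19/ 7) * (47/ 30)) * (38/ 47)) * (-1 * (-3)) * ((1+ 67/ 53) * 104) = 196256567/151013324 = 1.30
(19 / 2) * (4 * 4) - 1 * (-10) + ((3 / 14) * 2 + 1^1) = 1144/7 = 163.43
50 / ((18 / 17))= 425/9 = 47.22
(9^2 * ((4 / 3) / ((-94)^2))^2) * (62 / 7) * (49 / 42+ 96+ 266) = 202647/34157767 = 0.01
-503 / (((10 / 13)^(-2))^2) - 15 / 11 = -55758415/314171 = -177.48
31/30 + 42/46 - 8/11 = 9253/7590 = 1.22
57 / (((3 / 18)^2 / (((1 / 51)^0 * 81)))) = 166212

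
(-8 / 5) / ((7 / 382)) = -3056/35 = -87.31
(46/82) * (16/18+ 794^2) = 130500436/369 = 353659.72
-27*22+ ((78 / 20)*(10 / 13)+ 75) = -516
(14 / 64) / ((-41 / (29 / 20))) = -203/26240 = -0.01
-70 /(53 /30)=-2100/53 = -39.62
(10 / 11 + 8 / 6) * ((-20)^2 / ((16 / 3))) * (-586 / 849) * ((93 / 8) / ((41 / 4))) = -16803550/127633 = -131.66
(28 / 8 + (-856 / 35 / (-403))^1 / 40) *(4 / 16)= 0.88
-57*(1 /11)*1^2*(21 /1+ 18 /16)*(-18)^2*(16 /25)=-6537672/275 = -23773.35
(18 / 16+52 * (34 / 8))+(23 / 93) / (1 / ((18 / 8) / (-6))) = 6883/31 = 222.03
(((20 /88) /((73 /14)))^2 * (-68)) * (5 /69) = -416500/44491821 = -0.01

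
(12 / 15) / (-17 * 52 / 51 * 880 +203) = -12/225755 = 0.00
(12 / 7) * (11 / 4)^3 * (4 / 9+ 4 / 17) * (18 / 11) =4719/119 = 39.66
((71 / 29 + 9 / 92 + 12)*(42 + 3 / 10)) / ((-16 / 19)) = -311907933/426880 = -730.67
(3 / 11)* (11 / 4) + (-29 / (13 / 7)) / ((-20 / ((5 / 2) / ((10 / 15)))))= 765/208 = 3.68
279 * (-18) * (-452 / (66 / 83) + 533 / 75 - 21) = 804209688/275 = 2924398.87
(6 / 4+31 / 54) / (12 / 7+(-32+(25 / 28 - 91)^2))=43904/171228195 = 0.00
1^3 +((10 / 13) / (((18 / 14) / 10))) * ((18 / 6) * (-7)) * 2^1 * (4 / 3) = -39083/117 = -334.04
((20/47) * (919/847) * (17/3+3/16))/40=0.07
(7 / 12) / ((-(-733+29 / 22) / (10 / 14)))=55/96582 = 0.00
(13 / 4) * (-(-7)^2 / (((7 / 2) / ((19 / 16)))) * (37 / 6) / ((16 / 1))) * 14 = -447811/1536 = -291.54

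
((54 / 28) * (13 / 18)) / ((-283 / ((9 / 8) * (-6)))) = 1053/31696 = 0.03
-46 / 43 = -1.07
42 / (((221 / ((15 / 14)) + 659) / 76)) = 47880/12979 = 3.69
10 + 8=18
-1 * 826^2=-682276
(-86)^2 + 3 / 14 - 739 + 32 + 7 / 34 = 796041/119 = 6689.42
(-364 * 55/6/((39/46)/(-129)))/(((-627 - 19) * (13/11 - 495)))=598345/375972 = 1.59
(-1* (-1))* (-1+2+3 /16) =19/16 = 1.19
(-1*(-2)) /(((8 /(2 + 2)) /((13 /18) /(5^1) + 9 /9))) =103/90 = 1.14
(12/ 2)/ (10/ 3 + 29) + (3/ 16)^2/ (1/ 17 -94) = 7344135/39656704 = 0.19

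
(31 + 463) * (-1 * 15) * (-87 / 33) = 214890/11 = 19535.45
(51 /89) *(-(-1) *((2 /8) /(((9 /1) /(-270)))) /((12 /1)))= -255/712 = -0.36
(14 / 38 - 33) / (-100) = 31/95 = 0.33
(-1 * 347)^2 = 120409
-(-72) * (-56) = -4032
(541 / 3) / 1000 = 541/3000 = 0.18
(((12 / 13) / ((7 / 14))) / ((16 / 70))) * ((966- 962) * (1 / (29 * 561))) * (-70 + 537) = 65380/70499 = 0.93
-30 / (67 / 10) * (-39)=11700/67 = 174.63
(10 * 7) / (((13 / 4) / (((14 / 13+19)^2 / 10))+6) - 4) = 9536940/283469 = 33.64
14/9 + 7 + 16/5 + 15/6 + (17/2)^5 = 63914093/1440 = 44384.79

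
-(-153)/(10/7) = 1071/10 = 107.10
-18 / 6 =-3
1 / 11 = 0.09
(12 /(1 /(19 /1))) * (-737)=-168036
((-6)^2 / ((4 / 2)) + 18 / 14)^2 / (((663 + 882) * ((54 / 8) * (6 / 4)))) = 120/5047 = 0.02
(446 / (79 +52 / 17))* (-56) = -424592/1395 = -304.37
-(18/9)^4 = -16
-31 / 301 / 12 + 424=1531457/3612 = 423.99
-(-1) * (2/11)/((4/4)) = 2/11 = 0.18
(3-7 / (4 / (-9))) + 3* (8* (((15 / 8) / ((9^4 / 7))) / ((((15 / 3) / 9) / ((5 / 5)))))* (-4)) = 5963/324 = 18.40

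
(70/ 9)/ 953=70/8577 = 0.01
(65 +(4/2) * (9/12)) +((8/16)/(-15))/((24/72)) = 332/5 = 66.40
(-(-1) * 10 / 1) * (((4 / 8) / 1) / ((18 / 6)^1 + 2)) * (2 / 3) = 2/3 = 0.67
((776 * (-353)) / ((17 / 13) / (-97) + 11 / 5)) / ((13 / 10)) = -664275400/6893 = -96369.56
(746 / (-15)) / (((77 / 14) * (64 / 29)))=-10817/2640 = -4.10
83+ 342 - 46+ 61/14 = 5367/14 = 383.36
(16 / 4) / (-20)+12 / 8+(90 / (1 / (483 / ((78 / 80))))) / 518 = 420253/4810 = 87.37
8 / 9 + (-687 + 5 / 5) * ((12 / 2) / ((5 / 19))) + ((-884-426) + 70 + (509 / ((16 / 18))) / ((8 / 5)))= -47583419/2880 = -16522.02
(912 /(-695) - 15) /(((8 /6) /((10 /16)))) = -7.65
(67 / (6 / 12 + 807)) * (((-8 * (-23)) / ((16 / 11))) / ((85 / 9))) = 152559/137275 = 1.11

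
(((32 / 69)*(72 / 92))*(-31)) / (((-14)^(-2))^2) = -228652032/529 = -432234.47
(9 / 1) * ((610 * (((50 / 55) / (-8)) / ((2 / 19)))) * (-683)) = 178109325/44 = 4047939.20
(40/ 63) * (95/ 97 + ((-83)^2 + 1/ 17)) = 454466920/103887 = 4374.63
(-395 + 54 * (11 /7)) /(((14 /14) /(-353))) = 766363/7 = 109480.43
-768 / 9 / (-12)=7.11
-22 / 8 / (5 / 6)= -33/10 = -3.30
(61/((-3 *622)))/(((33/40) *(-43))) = 1220/1323927 = 0.00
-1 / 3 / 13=-1/39 = -0.03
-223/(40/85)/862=-3791/6896 = -0.55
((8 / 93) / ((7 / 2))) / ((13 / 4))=64/8463 = 0.01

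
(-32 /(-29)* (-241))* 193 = -1488416/29 = -51324.69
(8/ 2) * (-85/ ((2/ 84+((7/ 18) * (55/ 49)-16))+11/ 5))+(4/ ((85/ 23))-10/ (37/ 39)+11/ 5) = 120455223/6607645 = 18.23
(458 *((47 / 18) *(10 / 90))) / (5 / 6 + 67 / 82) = 441283/5481 = 80.51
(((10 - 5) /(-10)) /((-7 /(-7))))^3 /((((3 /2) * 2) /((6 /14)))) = -1/56 = -0.02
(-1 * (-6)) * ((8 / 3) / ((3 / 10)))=160/3 = 53.33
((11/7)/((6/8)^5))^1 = 11264/1701 = 6.62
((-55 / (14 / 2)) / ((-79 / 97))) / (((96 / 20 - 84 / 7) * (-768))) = 26675/15289344 = 0.00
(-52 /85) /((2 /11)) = -286/85 = -3.36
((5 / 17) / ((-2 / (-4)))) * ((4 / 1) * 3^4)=3240/17 = 190.59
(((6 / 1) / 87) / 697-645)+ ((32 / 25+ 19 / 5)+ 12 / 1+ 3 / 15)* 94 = 494874929/505325 = 979.32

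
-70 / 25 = -14/5 = -2.80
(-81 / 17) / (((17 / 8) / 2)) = -1296/289 = -4.48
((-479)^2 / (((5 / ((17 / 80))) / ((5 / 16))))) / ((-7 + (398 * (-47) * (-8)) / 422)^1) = 823004867/93884160 = 8.77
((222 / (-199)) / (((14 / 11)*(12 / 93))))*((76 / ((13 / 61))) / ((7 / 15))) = -658039635/126763 = -5191.10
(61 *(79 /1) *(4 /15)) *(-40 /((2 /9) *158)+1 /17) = -354044/255 = -1388.41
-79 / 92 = -0.86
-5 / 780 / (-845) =1/131820 = 0.00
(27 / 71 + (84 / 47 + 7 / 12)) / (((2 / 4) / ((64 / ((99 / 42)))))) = 49349440/330363 = 149.38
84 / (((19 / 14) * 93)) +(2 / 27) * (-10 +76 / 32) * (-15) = 193757/21204 = 9.14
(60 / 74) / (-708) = -5/4366 = 0.00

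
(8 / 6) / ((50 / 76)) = 152/75 = 2.03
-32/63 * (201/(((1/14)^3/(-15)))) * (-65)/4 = -68286400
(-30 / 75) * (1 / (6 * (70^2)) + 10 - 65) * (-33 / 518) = -17786989/12691000 = -1.40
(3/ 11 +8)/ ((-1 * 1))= -91/11 = -8.27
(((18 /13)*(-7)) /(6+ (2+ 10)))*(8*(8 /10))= -224/65 = -3.45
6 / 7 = 0.86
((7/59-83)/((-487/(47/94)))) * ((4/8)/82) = 2445/4712212 = 0.00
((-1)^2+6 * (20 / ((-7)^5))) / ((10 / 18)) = 150183/84035 = 1.79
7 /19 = 0.37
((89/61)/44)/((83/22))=89/10126 = 0.01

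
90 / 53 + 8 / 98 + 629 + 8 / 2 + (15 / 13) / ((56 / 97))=171986197/270088 = 636.78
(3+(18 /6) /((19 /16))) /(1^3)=105/19 = 5.53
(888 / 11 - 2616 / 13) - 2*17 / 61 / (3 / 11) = -3206938/26169 = -122.55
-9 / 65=-0.14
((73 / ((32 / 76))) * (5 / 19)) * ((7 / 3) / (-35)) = -73/24 = -3.04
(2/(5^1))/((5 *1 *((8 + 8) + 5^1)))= 2/525 = 0.00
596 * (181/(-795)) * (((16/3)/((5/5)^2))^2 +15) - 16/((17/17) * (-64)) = -168710909/28620 = -5894.86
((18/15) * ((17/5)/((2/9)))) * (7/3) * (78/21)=3978/25 = 159.12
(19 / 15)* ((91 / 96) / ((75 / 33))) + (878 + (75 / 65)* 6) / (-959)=-177034127/448812000 = -0.39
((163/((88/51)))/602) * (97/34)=47433/105952 = 0.45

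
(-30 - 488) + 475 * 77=36057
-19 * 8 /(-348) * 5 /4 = 95/174 = 0.55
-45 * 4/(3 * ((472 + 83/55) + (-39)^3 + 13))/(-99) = -100/9707361 = 0.00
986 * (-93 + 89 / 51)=-269932/3 = -89977.33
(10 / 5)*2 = 4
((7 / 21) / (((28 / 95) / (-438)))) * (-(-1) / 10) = -1387/28 = -49.54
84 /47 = 1.79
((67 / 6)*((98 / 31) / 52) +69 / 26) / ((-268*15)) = -16117/19440720 = 0.00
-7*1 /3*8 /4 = -14/3 = -4.67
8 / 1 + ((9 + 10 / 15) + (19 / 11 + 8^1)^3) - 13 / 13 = 937.06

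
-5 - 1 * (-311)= 306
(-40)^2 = 1600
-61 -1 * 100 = -161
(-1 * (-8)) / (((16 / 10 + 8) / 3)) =5/2 = 2.50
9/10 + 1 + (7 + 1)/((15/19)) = 12.03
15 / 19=0.79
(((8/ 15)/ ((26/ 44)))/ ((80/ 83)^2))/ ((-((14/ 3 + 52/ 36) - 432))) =227337/99658000 = 0.00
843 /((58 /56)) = 23604/29 = 813.93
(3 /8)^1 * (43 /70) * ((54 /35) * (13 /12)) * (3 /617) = 45279/24186400 = 0.00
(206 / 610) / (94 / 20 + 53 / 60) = 1236/20435 = 0.06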